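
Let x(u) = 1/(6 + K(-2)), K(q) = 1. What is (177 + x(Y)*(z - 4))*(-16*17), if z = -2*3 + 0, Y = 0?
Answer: -334288/7 ≈ -47755.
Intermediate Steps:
z = -6 (z = -6 + 0 = -6)
x(u) = ⅐ (x(u) = 1/(6 + 1) = 1/7 = ⅐)
(177 + x(Y)*(z - 4))*(-16*17) = (177 + (-6 - 4)/7)*(-16*17) = (177 + (⅐)*(-10))*(-272) = (177 - 10/7)*(-272) = (1229/7)*(-272) = -334288/7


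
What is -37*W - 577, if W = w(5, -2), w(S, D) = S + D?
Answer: -688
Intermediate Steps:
w(S, D) = D + S
W = 3 (W = -2 + 5 = 3)
-37*W - 577 = -37*3 - 577 = -111 - 577 = -688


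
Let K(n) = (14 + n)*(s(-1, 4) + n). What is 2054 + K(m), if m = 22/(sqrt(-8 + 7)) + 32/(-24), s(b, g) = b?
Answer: 13864/9 - 682*I/3 ≈ 1540.4 - 227.33*I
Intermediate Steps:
m = -4/3 - 22*I (m = 22/(sqrt(-1)) + 32*(-1/24) = 22/I - 4/3 = 22*(-I) - 4/3 = -22*I - 4/3 = -4/3 - 22*I ≈ -1.3333 - 22.0*I)
K(n) = (-1 + n)*(14 + n) (K(n) = (14 + n)*(-1 + n) = (-1 + n)*(14 + n))
2054 + K(m) = 2054 + (-14 + (-4/3 - 22*I)**2 + 13*(-4/3 - 22*I)) = 2054 + (-14 + (-4/3 - 22*I)**2 + (-52/3 - 286*I)) = 2054 + (-94/3 + (-4/3 - 22*I)**2 - 286*I) = 6068/3 + (-4/3 - 22*I)**2 - 286*I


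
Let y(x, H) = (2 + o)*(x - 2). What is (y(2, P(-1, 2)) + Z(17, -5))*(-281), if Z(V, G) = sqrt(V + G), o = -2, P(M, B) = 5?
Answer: -562*sqrt(3) ≈ -973.41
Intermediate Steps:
Z(V, G) = sqrt(G + V)
y(x, H) = 0 (y(x, H) = (2 - 2)*(x - 2) = 0*(-2 + x) = 0)
(y(2, P(-1, 2)) + Z(17, -5))*(-281) = (0 + sqrt(-5 + 17))*(-281) = (0 + sqrt(12))*(-281) = (0 + 2*sqrt(3))*(-281) = (2*sqrt(3))*(-281) = -562*sqrt(3)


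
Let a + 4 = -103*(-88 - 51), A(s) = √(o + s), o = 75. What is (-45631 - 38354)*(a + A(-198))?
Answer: -1202077305 - 83985*I*√123 ≈ -1.2021e+9 - 9.3144e+5*I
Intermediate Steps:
A(s) = √(75 + s)
a = 14313 (a = -4 - 103*(-88 - 51) = -4 - 103*(-139) = -4 + 14317 = 14313)
(-45631 - 38354)*(a + A(-198)) = (-45631 - 38354)*(14313 + √(75 - 198)) = -83985*(14313 + √(-123)) = -83985*(14313 + I*√123) = -1202077305 - 83985*I*√123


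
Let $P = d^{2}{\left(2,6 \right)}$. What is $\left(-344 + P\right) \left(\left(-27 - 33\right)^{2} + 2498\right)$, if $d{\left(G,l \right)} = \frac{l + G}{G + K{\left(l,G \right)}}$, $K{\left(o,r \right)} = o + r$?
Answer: $- \frac{52345232}{25} \approx -2.0938 \cdot 10^{6}$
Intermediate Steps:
$d{\left(G,l \right)} = \frac{G + l}{l + 2 G}$ ($d{\left(G,l \right)} = \frac{l + G}{G + \left(l + G\right)} = \frac{G + l}{G + \left(G + l\right)} = \frac{G + l}{l + 2 G}$)
$P = \frac{16}{25}$ ($P = \left(\frac{2 + 6}{6 + 2 \cdot 2}\right)^{2} = \left(\frac{1}{6 + 4} \cdot 8\right)^{2} = \left(\frac{1}{10} \cdot 8\right)^{2} = \left(\frac{4}{5}\right)^{2} = \frac{16}{25} \approx 0.64$)
$\left(-344 + P\right) \left(\left(-27 - 33\right)^{2} + 2498\right) = \left(-344 + \frac{16}{25}\right) \left(\left(-27 - 33\right)^{2} + 2498\right) = - \frac{8584 \left(\left(-60\right)^{2} + 2498\right)}{25} = - \frac{8584 \left(3600 + 2498\right)}{25} = \left(- \frac{8584}{25}\right) 6098 = - \frac{52345232}{25}$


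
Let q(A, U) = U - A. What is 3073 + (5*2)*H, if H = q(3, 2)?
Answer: 3063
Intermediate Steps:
H = -1 (H = 2 - 1*3 = 2 - 3 = -1)
3073 + (5*2)*H = 3073 + (5*2)*(-1) = 3073 + 10*(-1) = 3073 - 10 = 3063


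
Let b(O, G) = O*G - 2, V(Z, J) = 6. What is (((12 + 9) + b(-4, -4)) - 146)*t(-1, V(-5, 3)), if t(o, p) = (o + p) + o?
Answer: -444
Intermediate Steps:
b(O, G) = -2 + G*O (b(O, G) = G*O - 2 = -2 + G*O)
t(o, p) = p + 2*o
(((12 + 9) + b(-4, -4)) - 146)*t(-1, V(-5, 3)) = (((12 + 9) + (-2 - 4*(-4))) - 146)*(6 + 2*(-1)) = ((21 + (-2 + 16)) - 146)*(6 - 2) = ((21 + 14) - 146)*4 = (35 - 146)*4 = -111*4 = -444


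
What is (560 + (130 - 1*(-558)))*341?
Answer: 425568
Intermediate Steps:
(560 + (130 - 1*(-558)))*341 = (560 + (130 + 558))*341 = (560 + 688)*341 = 1248*341 = 425568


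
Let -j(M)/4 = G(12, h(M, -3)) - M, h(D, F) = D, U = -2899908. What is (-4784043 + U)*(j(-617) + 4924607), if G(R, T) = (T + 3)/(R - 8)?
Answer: -37826192837103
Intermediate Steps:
G(R, T) = (3 + T)/(-8 + R)
j(M) = -3 + 3*M (j(M) = -4*((3 + M)/(-8 + 12) - M) = -4*((3 + M)/4 - M) = -4*((3/4 + M/4) - M) = -4*(3/4 - 3*M/4) = -3 + 3*M)
(-4784043 + U)*(j(-617) + 4924607) = (-4784043 - 2899908)*((-3 + 3*(-617)) + 4924607) = -7683951*((-3 - 1851) + 4924607) = -7683951*(-1854 + 4924607) = -7683951*4922753 = -37826192837103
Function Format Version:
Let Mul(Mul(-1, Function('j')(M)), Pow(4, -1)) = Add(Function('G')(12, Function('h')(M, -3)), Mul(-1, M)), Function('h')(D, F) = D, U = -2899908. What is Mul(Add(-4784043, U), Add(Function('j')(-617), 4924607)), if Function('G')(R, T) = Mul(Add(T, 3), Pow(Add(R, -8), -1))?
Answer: -37826192837103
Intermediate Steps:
Function('G')(R, T) = Mul(Pow(Add(-8, R), -1), Add(3, T)) (Function('G')(R, T) = Mul(Add(3, T), Pow(Add(-8, R), -1)) = Mul(Pow(Add(-8, R), -1), Add(3, T)))
Function('j')(M) = Add(-3, Mul(3, M)) (Function('j')(M) = Mul(-4, Add(Mul(Pow(Add(-8, 12), -1), Add(3, M)), Mul(-1, M))) = Mul(-4, Add(Mul(Pow(4, -1), Add(3, M)), Mul(-1, M))) = Mul(-4, Add(Mul(Rational(1, 4), Add(3, M)), Mul(-1, M))) = Mul(-4, Add(Add(Rational(3, 4), Mul(Rational(1, 4), M)), Mul(-1, M))) = Mul(-4, Add(Rational(3, 4), Mul(Rational(-3, 4), M))) = Add(-3, Mul(3, M)))
Mul(Add(-4784043, U), Add(Function('j')(-617), 4924607)) = Mul(Add(-4784043, -2899908), Add(Add(-3, Mul(3, -617)), 4924607)) = Mul(-7683951, Add(Add(-3, -1851), 4924607)) = Mul(-7683951, Add(-1854, 4924607)) = Mul(-7683951, 4922753) = -37826192837103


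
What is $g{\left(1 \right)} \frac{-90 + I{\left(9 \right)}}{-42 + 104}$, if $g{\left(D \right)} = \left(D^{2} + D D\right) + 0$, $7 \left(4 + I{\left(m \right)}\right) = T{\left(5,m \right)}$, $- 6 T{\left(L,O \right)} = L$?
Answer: $- \frac{3953}{1302} \approx -3.0361$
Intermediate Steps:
$T{\left(L,O \right)} = - \frac{L}{6}$
$I{\left(m \right)} = - \frac{173}{42}$ ($I{\left(m \right)} = -4 + \frac{\left(- \frac{1}{6}\right) 5}{7} = -4 + \frac{1}{7} \left(- \frac{5}{6}\right) = -4 - \frac{5}{42} = - \frac{173}{42}$)
$g{\left(D \right)} = 2 D^{2}$ ($g{\left(D \right)} = \left(D^{2} + D^{2}\right) + 0 = 2 D^{2} + 0 = 2 D^{2}$)
$g{\left(1 \right)} \frac{-90 + I{\left(9 \right)}}{-42 + 104} = 2 \cdot 1^{2} \frac{-90 - \frac{173}{42}}{-42 + 104} = 2 \cdot 1 \left(- \frac{3953}{42 \cdot 62}\right) = 2 \left(\left(- \frac{3953}{42}\right) \frac{1}{62}\right) = 2 \left(- \frac{3953}{2604}\right) = - \frac{3953}{1302}$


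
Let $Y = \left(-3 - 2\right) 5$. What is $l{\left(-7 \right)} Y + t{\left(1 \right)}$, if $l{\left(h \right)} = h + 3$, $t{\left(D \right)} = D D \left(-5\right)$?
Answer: $95$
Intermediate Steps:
$t{\left(D \right)} = - 5 D^{2}$ ($t{\left(D \right)} = D^{2} \left(-5\right) = - 5 D^{2}$)
$l{\left(h \right)} = 3 + h$
$Y = -25$ ($Y = \left(-5\right) 5 = -25$)
$l{\left(-7 \right)} Y + t{\left(1 \right)} = \left(3 - 7\right) \left(-25\right) - 5 \cdot 1^{2} = \left(-4\right) \left(-25\right) - 5 = 100 - 5 = 95$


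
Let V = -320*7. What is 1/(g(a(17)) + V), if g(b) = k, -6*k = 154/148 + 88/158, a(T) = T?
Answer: -11692/26193193 ≈ -0.00044638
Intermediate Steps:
k = -3113/11692 (k = -(154/148 + 88/158)/6 = -(154*(1/148) + 88*(1/158))/6 = -(77/74 + 44/79)/6 = -⅙*9339/5846 = -3113/11692 ≈ -0.26625)
V = -2240
g(b) = -3113/11692
1/(g(a(17)) + V) = 1/(-3113/11692 - 2240) = 1/(-26193193/11692) = -11692/26193193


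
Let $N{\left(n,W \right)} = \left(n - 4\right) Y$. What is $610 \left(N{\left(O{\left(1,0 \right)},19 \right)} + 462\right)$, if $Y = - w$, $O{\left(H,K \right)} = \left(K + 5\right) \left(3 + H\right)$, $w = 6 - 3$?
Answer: $252540$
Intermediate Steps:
$w = 3$
$O{\left(H,K \right)} = \left(3 + H\right) \left(5 + K\right)$ ($O{\left(H,K \right)} = \left(5 + K\right) \left(3 + H\right) = \left(3 + H\right) \left(5 + K\right)$)
$Y = -3$ ($Y = \left(-1\right) 3 = -3$)
$N{\left(n,W \right)} = 12 - 3 n$ ($N{\left(n,W \right)} = \left(n - 4\right) \left(-3\right) = \left(-4 + n\right) \left(-3\right) = 12 - 3 n$)
$610 \left(N{\left(O{\left(1,0 \right)},19 \right)} + 462\right) = 610 \left(\left(12 - 3 \left(15 + 3 \cdot 0 + 5 \cdot 1 + 1 \cdot 0\right)\right) + 462\right) = 610 \left(\left(12 - 3 \left(15 + 0 + 5 + 0\right)\right) + 462\right) = 610 \left(\left(12 - 60\right) + 462\right) = 610 \left(-48 + 462\right) = 610 \cdot 414 = 252540$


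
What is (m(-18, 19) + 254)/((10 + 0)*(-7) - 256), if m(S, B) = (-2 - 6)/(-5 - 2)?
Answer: -893/1141 ≈ -0.78265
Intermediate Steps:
m(S, B) = 8/7 (m(S, B) = -8/(-7) = -8*(-⅐) = 8/7)
(m(-18, 19) + 254)/((10 + 0)*(-7) - 256) = (8/7 + 254)/((10 + 0)*(-7) - 256) = 1786/(7*(10*(-7) - 256)) = 1786/(7*(-70 - 256)) = (1786/7)/(-326) = (1786/7)*(-1/326) = -893/1141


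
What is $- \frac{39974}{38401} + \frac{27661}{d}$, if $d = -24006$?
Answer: $- \frac{183802355}{83804946} \approx -2.1932$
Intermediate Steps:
$- \frac{39974}{38401} + \frac{27661}{d} = - \frac{39974}{38401} + \frac{27661}{-24006} = \left(-39974\right) \frac{1}{38401} + 27661 \left(- \frac{1}{24006}\right) = - \frac{3634}{3491} - \frac{27661}{24006} = - \frac{183802355}{83804946}$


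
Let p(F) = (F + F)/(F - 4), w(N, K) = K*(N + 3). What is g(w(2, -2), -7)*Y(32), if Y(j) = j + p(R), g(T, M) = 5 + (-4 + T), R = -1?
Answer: -1458/5 ≈ -291.60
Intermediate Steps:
w(N, K) = K*(3 + N)
p(F) = 2*F/(-4 + F) (p(F) = (2*F)/(-4 + F) = 2*F/(-4 + F))
g(T, M) = 1 + T
Y(j) = ⅖ + j (Y(j) = j + 2*(-1)/(-4 - 1) = j + 2*(-1)/(-5) = j + 2*(-1)*(-⅕) = j + ⅖ = ⅖ + j)
g(w(2, -2), -7)*Y(32) = (1 - 2*(3 + 2))*(⅖ + 32) = (1 - 2*5)*(162/5) = (1 - 10)*(162/5) = -9*162/5 = -1458/5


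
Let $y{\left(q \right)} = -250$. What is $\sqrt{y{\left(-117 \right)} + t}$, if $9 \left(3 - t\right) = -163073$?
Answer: $\frac{5 \sqrt{6434}}{3} \approx 133.69$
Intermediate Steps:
$t = \frac{163100}{9}$ ($t = 3 - - \frac{163073}{9} = 3 + \frac{163073}{9} = \frac{163100}{9} \approx 18122.0$)
$\sqrt{y{\left(-117 \right)} + t} = \sqrt{-250 + \frac{163100}{9}} = \sqrt{\frac{160850}{9}} = \frac{5 \sqrt{6434}}{3}$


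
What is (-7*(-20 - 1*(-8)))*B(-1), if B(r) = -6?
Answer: -504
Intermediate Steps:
(-7*(-20 - 1*(-8)))*B(-1) = -7*(-20 - 1*(-8))*(-6) = -7*(-20 + 8)*(-6) = -7*(-12)*(-6) = 84*(-6) = -504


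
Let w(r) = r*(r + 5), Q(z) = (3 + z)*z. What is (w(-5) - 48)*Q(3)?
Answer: -864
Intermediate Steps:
Q(z) = z*(3 + z)
w(r) = r*(5 + r)
(w(-5) - 48)*Q(3) = (-5*(5 - 5) - 48)*(3*(3 + 3)) = (-5*0 - 48)*(3*6) = (0 - 48)*18 = -48*18 = -864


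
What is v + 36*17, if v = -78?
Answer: 534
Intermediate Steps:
v + 36*17 = -78 + 36*17 = -78 + 612 = 534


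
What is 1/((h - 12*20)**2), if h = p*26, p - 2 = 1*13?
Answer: 1/22500 ≈ 4.4444e-5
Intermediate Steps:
p = 15 (p = 2 + 1*13 = 2 + 13 = 15)
h = 390 (h = 15*26 = 390)
1/((h - 12*20)**2) = 1/((390 - 12*20)**2) = 1/((390 - 240)**2) = 1/(150**2) = 1/22500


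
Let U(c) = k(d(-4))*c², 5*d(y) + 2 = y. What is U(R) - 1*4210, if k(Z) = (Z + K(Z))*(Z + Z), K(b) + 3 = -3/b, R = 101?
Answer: 935252/25 ≈ 37410.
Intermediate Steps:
d(y) = -⅖ + y/5
K(b) = -3 - 3/b
k(Z) = 2*Z*(-3 + Z - 3/Z) (k(Z) = (Z + (-3 - 3/Z))*(Z + Z) = (-3 + Z - 3/Z)*(2*Z) = 2*Z*(-3 + Z - 3/Z))
U(c) = 102*c²/25 (U(c) = (-6 + 2*(-⅖ + (⅕)*(-4))*(-3 + (-⅖ + (⅕)*(-4))))*c² = (-6 + 2*(-⅖ - ⅘)*(-3 + (-⅖ - ⅘)))*c² = (-6 + 2*(-6/5)*(-3 - 6/5))*c² = (-6 + 2*(-6/5)*(-21/5))*c² = (-6 + 252/25)*c² = 102*c²/25)
U(R) - 1*4210 = (102/25)*101² - 1*4210 = (102/25)*10201 - 4210 = 1040502/25 - 4210 = 935252/25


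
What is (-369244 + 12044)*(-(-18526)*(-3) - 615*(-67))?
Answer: 5134035600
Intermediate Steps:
(-369244 + 12044)*(-(-18526)*(-3) - 615*(-67)) = -357200*(-118*471 + 41205) = -357200*(-55578 + 41205) = -357200*(-14373) = 5134035600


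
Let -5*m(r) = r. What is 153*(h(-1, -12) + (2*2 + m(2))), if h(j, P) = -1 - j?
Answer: 2754/5 ≈ 550.80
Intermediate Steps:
m(r) = -r/5
153*(h(-1, -12) + (2*2 + m(2))) = 153*((-1 - 1*(-1)) + (2*2 - ⅕*2)) = 153*((-1 + 1) + (4 - ⅖)) = 153*(0 + 18/5) = 153*(18/5) = 2754/5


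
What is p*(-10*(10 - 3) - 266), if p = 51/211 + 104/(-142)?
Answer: 2469936/14981 ≈ 164.87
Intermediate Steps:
p = -7351/14981 (p = 51*(1/211) + 104*(-1/142) = 51/211 - 52/71 = -7351/14981 ≈ -0.49069)
p*(-10*(10 - 3) - 266) = -7351*(-10*(10 - 3) - 266)/14981 = -7351*(-10*7 - 266)/14981 = -7351*(-70 - 266)/14981 = -7351/14981*(-336) = 2469936/14981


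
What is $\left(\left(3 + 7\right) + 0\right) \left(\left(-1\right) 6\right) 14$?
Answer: $-840$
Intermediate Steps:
$\left(\left(3 + 7\right) + 0\right) \left(\left(-1\right) 6\right) 14 = \left(10 + 0\right) \left(-6\right) 14 = 10 \left(-6\right) 14 = \left(-60\right) 14 = -840$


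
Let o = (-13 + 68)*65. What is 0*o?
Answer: 0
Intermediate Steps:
o = 3575 (o = 55*65 = 3575)
0*o = 0*3575 = 0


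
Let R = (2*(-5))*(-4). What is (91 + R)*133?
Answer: 17423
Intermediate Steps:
R = 40 (R = -10*(-4) = 40)
(91 + R)*133 = (91 + 40)*133 = 131*133 = 17423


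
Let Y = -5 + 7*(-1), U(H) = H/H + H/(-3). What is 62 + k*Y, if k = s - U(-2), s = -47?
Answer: 646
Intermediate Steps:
U(H) = 1 - H/3 (U(H) = 1 + H*(-⅓) = 1 - H/3)
k = -146/3 (k = -47 - (1 - ⅓*(-2)) = -47 - (1 + ⅔) = -47 - 1*5/3 = -47 - 5/3 = -146/3 ≈ -48.667)
Y = -12 (Y = -5 - 7 = -12)
62 + k*Y = 62 - 146/3*(-12) = 62 + 584 = 646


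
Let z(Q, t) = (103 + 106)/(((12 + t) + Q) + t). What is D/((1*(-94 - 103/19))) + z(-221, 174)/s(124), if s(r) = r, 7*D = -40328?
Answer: 13209538359/227911628 ≈ 57.959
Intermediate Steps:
D = -40328/7 (D = (1/7)*(-40328) = -40328/7 ≈ -5761.1)
z(Q, t) = 209/(12 + Q + 2*t) (z(Q, t) = 209/((12 + Q + t) + t) = 209/(12 + Q + 2*t))
D/((1*(-94 - 103/19))) + z(-221, 174)/s(124) = -40328/(7*(-94 - 103/19)) + (209/(12 - 221 + 2*174))/124 = -40328/(7*(-94 - 103*1/19)) + (209/(12 - 221 + 348))*(1/124) = -40328/(7*(-94 - 103/19)) + (209/139)*(1/124) = -40328/(7*(1*(-1889/19))) + (209*(1/139))*(1/124) = -40328/(7*(-1889/19)) + (209/139)*(1/124) = -40328/7*(-19/1889) + 209/17236 = 766232/13223 + 209/17236 = 13209538359/227911628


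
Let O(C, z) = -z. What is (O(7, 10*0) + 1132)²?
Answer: 1281424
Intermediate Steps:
(O(7, 10*0) + 1132)² = (-10*0 + 1132)² = (-1*0 + 1132)² = (0 + 1132)² = 1132² = 1281424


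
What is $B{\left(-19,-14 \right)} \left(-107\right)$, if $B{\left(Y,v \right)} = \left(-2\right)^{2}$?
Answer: $-428$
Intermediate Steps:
$B{\left(Y,v \right)} = 4$
$B{\left(-19,-14 \right)} \left(-107\right) = 4 \left(-107\right) = -428$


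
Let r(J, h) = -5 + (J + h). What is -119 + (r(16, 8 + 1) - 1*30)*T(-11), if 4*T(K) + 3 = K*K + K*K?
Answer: -1433/2 ≈ -716.50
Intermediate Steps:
r(J, h) = -5 + J + h
T(K) = -3/4 + K**2/2 (T(K) = -3/4 + (K*K + K*K)/4 = -3/4 + (K**2 + K**2)/4 = -3/4 + (2*K**2)/4 = -3/4 + K**2/2)
-119 + (r(16, 8 + 1) - 1*30)*T(-11) = -119 + ((-5 + 16 + (8 + 1)) - 1*30)*(-3/4 + (1/2)*(-11)**2) = -119 + ((-5 + 16 + 9) - 30)*(-3/4 + (1/2)*121) = -119 + (20 - 30)*(-3/4 + 121/2) = -119 - 10*239/4 = -119 - 1195/2 = -1433/2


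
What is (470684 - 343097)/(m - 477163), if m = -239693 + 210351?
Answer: -42529/168835 ≈ -0.25190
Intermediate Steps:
m = -29342
(470684 - 343097)/(m - 477163) = (470684 - 343097)/(-29342 - 477163) = 127587/(-506505) = 127587*(-1/506505) = -42529/168835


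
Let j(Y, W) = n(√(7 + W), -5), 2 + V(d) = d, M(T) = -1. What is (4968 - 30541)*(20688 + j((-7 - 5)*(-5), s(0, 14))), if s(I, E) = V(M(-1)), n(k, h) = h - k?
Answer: -528875213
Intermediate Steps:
V(d) = -2 + d
s(I, E) = -3 (s(I, E) = -2 - 1 = -3)
j(Y, W) = -5 - √(7 + W)
(4968 - 30541)*(20688 + j((-7 - 5)*(-5), s(0, 14))) = (4968 - 30541)*(20688 + (-5 - √(7 - 3))) = -25573*(20688 + (-5 - √4)) = -25573*(20688 + (-5 - 1*2)) = -25573*(20688 + (-5 - 2)) = -25573*(20688 - 7) = -25573*20681 = -528875213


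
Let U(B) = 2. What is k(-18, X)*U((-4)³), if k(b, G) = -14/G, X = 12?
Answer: -7/3 ≈ -2.3333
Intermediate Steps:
k(-18, X)*U((-4)³) = -14/12*2 = -14*1/12*2 = -7/6*2 = -7/3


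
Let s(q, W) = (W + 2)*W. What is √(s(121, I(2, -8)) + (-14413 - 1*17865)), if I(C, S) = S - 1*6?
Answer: 13*I*√190 ≈ 179.19*I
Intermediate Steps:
I(C, S) = -6 + S (I(C, S) = S - 6 = -6 + S)
s(q, W) = W*(2 + W) (s(q, W) = (2 + W)*W = W*(2 + W))
√(s(121, I(2, -8)) + (-14413 - 1*17865)) = √((-6 - 8)*(2 + (-6 - 8)) + (-14413 - 1*17865)) = √(-14*(2 - 14) + (-14413 - 17865)) = √(-14*(-12) - 32278) = √(168 - 32278) = √(-32110) = 13*I*√190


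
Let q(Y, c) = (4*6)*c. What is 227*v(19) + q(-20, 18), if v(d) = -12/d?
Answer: 5484/19 ≈ 288.63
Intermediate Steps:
q(Y, c) = 24*c
227*v(19) + q(-20, 18) = 227*(-12/19) + 24*18 = 227*(-12*1/19) + 432 = 227*(-12/19) + 432 = -2724/19 + 432 = 5484/19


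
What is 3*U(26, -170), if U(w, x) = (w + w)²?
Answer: 8112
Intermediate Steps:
U(w, x) = 4*w² (U(w, x) = (2*w)² = 4*w²)
3*U(26, -170) = 3*(4*26²) = 3*(4*676) = 3*2704 = 8112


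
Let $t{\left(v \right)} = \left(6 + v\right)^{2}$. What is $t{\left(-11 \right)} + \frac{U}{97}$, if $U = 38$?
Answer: $\frac{2463}{97} \approx 25.392$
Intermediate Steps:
$t{\left(-11 \right)} + \frac{U}{97} = \left(6 - 11\right)^{2} + \frac{38}{97} = \left(-5\right)^{2} + 38 \cdot \frac{1}{97} = 25 + \frac{38}{97} = \frac{2463}{97}$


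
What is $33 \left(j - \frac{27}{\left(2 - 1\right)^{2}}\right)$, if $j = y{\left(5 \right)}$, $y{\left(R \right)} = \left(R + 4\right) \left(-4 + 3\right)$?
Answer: $-1188$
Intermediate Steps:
$y{\left(R \right)} = -4 - R$ ($y{\left(R \right)} = \left(4 + R\right) \left(-1\right) = -4 - R$)
$j = -9$ ($j = -4 - 5 = -9$)
$33 \left(j - \frac{27}{\left(2 - 1\right)^{2}}\right) = 33 \left(-9 - \frac{27}{\left(2 - 1\right)^{2}}\right) = 33 \left(-9 - \frac{27}{1^{2}}\right) = 33 \left(-9 - \frac{27}{1}\right) = 33 \left(-9 - 27\right) = 33 \left(-36\right) = -1188$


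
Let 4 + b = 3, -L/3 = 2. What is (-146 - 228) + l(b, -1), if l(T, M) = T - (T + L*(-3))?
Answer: -392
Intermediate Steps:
L = -6 (L = -3*2 = -6)
b = -1 (b = -4 + 3 = -1)
l(T, M) = -18 (l(T, M) = T - (T - 6*(-3)) = T - (T + 18) = T - (18 + T) = T + (-18 - T) = -18)
(-146 - 228) + l(b, -1) = (-146 - 228) - 18 = -374 - 18 = -392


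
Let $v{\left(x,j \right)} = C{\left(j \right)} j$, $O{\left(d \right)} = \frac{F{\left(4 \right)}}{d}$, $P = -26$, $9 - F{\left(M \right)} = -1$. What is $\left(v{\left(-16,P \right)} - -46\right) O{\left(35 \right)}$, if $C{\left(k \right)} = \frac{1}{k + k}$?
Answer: $\frac{93}{7} \approx 13.286$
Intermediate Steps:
$F{\left(M \right)} = 10$ ($F{\left(M \right)} = 9 - -1 = 9 + 1 = 10$)
$C{\left(k \right)} = \frac{1}{2 k}$
$O{\left(d \right)} = \frac{10}{d}$
$v{\left(x,j \right)} = \frac{1}{2}$ ($v{\left(x,j \right)} = \frac{1}{2 j} j = \frac{1}{2}$)
$\left(v{\left(-16,P \right)} - -46\right) O{\left(35 \right)} = \left(\frac{1}{2} - -46\right) \frac{10}{35} = \left(\frac{1}{2} + \left(-428 + 474\right)\right) 10 \cdot \frac{1}{35} = \left(\frac{1}{2} + 46\right) \frac{2}{7} = \frac{93}{2} \cdot \frac{2}{7} = \frac{93}{7}$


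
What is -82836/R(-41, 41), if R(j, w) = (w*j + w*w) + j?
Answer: 82836/41 ≈ 2020.4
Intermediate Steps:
R(j, w) = j + w² + j*w (R(j, w) = (j*w + w²) + j = (w² + j*w) + j = j + w² + j*w)
-82836/R(-41, 41) = -82836/(-41 + 41² - 41*41) = -82836/(-41 + 1681 - 1681) = -82836/(-41) = -82836*(-1/41) = 82836/41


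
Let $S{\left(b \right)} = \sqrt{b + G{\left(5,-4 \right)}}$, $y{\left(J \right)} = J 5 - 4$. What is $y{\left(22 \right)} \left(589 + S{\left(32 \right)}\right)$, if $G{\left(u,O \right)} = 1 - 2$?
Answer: $62434 + 106 \sqrt{31} \approx 63024.0$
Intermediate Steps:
$G{\left(u,O \right)} = -1$ ($G{\left(u,O \right)} = 1 - 2 = -1$)
$y{\left(J \right)} = -4 + 5 J$ ($y{\left(J \right)} = 5 J - 4 = -4 + 5 J$)
$S{\left(b \right)} = \sqrt{-1 + b}$ ($S{\left(b \right)} = \sqrt{b - 1} = \sqrt{-1 + b}$)
$y{\left(22 \right)} \left(589 + S{\left(32 \right)}\right) = \left(-4 + 5 \cdot 22\right) \left(589 + \sqrt{-1 + 32}\right) = \left(-4 + 110\right) \left(589 + \sqrt{31}\right) = 106 \left(589 + \sqrt{31}\right) = 62434 + 106 \sqrt{31}$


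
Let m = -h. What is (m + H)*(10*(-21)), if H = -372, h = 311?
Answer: 143430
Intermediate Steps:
m = -311 (m = -1*311 = -311)
(m + H)*(10*(-21)) = (-311 - 372)*(10*(-21)) = -683*(-210) = 143430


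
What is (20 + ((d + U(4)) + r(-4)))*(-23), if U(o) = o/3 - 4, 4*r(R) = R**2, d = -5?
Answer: -1127/3 ≈ -375.67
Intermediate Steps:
r(R) = R**2/4
U(o) = -4 + o/3 (U(o) = o/3 - 4 = -4 + o/3)
(20 + ((d + U(4)) + r(-4)))*(-23) = (20 + ((-5 + (-4 + (1/3)*4)) + (1/4)*(-4)**2))*(-23) = (20 + ((-5 + (-4 + 4/3)) + (1/4)*16))*(-23) = (20 + ((-5 - 8/3) + 4))*(-23) = (20 + (-23/3 + 4))*(-23) = (20 - 11/3)*(-23) = (49/3)*(-23) = -1127/3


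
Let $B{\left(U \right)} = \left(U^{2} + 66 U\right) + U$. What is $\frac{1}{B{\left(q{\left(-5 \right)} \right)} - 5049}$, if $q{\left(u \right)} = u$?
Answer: $- \frac{1}{5359} \approx -0.0001866$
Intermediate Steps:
$B{\left(U \right)} = U^{2} + 67 U$
$\frac{1}{B{\left(q{\left(-5 \right)} \right)} - 5049} = \frac{1}{- 5 \left(67 - 5\right) - 5049} = \frac{1}{\left(-5\right) 62 - 5049} = \frac{1}{-310 - 5049} = \frac{1}{-5359} = - \frac{1}{5359}$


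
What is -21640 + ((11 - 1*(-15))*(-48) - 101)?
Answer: -22989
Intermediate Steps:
-21640 + ((11 - 1*(-15))*(-48) - 101) = -21640 + ((11 + 15)*(-48) - 101) = -21640 + (26*(-48) - 101) = -21640 + (-1248 - 101) = -21640 - 1349 = -22989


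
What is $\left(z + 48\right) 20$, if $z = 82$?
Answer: $2600$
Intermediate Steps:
$\left(z + 48\right) 20 = \left(82 + 48\right) 20 = 130 \cdot 20 = 2600$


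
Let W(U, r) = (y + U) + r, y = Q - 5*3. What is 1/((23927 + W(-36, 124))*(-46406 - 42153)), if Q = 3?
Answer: -1/2125681677 ≈ -4.7044e-10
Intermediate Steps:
y = -12 (y = 3 - 5*3 = 3 - 15 = -12)
W(U, r) = -12 + U + r (W(U, r) = (-12 + U) + r = -12 + U + r)
1/((23927 + W(-36, 124))*(-46406 - 42153)) = 1/((23927 + (-12 - 36 + 124))*(-46406 - 42153)) = 1/((23927 + 76)*(-88559)) = 1/(24003*(-88559)) = 1/(-2125681677) = -1/2125681677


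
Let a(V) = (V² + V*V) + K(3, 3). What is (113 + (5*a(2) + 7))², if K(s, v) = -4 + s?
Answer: 24025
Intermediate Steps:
a(V) = -1 + 2*V² (a(V) = (V² + V*V) + (-4 + 3) = (V² + V²) - 1 = 2*V² - 1 = -1 + 2*V²)
(113 + (5*a(2) + 7))² = (113 + (5*(-1 + 2*2²) + 7))² = (113 + (5*(-1 + 2*4) + 7))² = (113 + (5*(-1 + 8) + 7))² = (113 + (5*7 + 7))² = (113 + (35 + 7))² = (113 + 42)² = 155² = 24025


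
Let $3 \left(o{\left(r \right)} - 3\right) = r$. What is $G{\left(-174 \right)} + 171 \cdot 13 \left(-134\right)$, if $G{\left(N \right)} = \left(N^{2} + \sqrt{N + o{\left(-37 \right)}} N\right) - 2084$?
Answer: $-269690 - 290 i \sqrt{66} \approx -2.6969 \cdot 10^{5} - 2356.0 i$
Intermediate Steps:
$o{\left(r \right)} = 3 + \frac{r}{3}$
$G{\left(N \right)} = -2084 + N^{2} + N \sqrt{- \frac{28}{3} + N}$ ($G{\left(N \right)} = \left(N^{2} + \sqrt{N + \left(3 + \frac{1}{3} \left(-37\right)\right)} N\right) - 2084 = \left(N^{2} + \sqrt{N + \left(3 - \frac{37}{3}\right)} N\right) - 2084 = \left(N^{2} + \sqrt{N - \frac{28}{3}} N\right) - 2084 = \left(N^{2} + \sqrt{- \frac{28}{3} + N} N\right) - 2084 = \left(N^{2} + N \sqrt{- \frac{28}{3} + N}\right) - 2084 = -2084 + N^{2} + N \sqrt{- \frac{28}{3} + N}$)
$G{\left(-174 \right)} + 171 \cdot 13 \left(-134\right) = \left(-2084 + \left(-174\right)^{2} + \frac{1}{3} \left(-174\right) \sqrt{-84 + 9 \left(-174\right)}\right) + 171 \cdot 13 \left(-134\right) = \left(-2084 + 30276 + \frac{1}{3} \left(-174\right) \sqrt{-84 - 1566}\right) + 2223 \left(-134\right) = \left(-2084 + 30276 + \frac{1}{3} \left(-174\right) \sqrt{-1650}\right) - 297882 = \left(-2084 + 30276 + \frac{1}{3} \left(-174\right) 5 i \sqrt{66}\right) - 297882 = \left(-2084 + 30276 - 290 i \sqrt{66}\right) - 297882 = \left(28192 - 290 i \sqrt{66}\right) - 297882 = -269690 - 290 i \sqrt{66}$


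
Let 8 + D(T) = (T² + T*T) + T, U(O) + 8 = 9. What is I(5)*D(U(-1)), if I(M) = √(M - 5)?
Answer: 0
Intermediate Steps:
I(M) = √(-5 + M)
U(O) = 1 (U(O) = -8 + 9 = 1)
D(T) = -8 + T + 2*T² (D(T) = -8 + ((T² + T*T) + T) = -8 + ((T² + T²) + T) = -8 + (2*T² + T) = -8 + (T + 2*T²) = -8 + T + 2*T²)
I(5)*D(U(-1)) = √(-5 + 5)*(-8 + 1 + 2*1²) = √0*(-8 + 1 + 2*1) = 0*(-8 + 1 + 2) = 0*(-5) = 0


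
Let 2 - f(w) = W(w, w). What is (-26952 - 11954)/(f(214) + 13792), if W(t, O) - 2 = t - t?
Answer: -19453/6896 ≈ -2.8209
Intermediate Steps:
W(t, O) = 2 (W(t, O) = 2 + (t - t) = 2 + 0 = 2)
f(w) = 0 (f(w) = 2 - 1*2 = 2 - 2 = 0)
(-26952 - 11954)/(f(214) + 13792) = (-26952 - 11954)/(0 + 13792) = -38906/13792 = -38906*1/13792 = -19453/6896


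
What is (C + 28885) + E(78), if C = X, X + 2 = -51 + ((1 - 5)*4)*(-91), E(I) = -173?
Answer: 30115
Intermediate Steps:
X = 1403 (X = -2 + (-51 + ((1 - 5)*4)*(-91)) = -2 + (-51 - 4*4*(-91)) = -2 + (-51 - 16*(-91)) = -2 + (-51 + 1456) = -2 + 1405 = 1403)
C = 1403
(C + 28885) + E(78) = (1403 + 28885) - 173 = 30288 - 173 = 30115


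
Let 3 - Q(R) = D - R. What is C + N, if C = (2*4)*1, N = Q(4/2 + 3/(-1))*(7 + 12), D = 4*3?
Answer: -182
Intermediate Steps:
D = 12
Q(R) = -9 + R (Q(R) = 3 - (12 - R) = 3 + (-12 + R) = -9 + R)
N = -190 (N = (-9 + (4/2 + 3/(-1)))*(7 + 12) = (-9 + (4*(½) + 3*(-1)))*19 = (-9 + (2 - 3))*19 = (-9 - 1)*19 = -10*19 = -190)
C = 8 (C = 8*1 = 8)
C + N = 8 - 190 = -182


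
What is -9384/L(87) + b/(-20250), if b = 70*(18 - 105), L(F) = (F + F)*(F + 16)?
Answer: -449339/2016225 ≈ -0.22286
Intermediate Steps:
L(F) = 2*F*(16 + F) (L(F) = (2*F)*(16 + F) = 2*F*(16 + F))
b = -6090 (b = 70*(-87) = -6090)
-9384/L(87) + b/(-20250) = -9384*1/(174*(16 + 87)) - 6090/(-20250) = -9384/(2*87*103) - 6090*(-1/20250) = -9384/17922 + 203/675 = -9384*1/17922 + 203/675 = -1564/2987 + 203/675 = -449339/2016225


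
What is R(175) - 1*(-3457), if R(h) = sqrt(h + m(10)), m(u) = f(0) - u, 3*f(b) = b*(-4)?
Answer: 3457 + sqrt(165) ≈ 3469.8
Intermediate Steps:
f(b) = -4*b/3 (f(b) = (b*(-4))/3 = (-4*b)/3 = -4*b/3)
m(u) = -u (m(u) = -4/3*0 - u = 0 - u = -u)
R(h) = sqrt(-10 + h) (R(h) = sqrt(h - 1*10) = sqrt(h - 10) = sqrt(-10 + h))
R(175) - 1*(-3457) = sqrt(-10 + 175) - 1*(-3457) = sqrt(165) + 3457 = 3457 + sqrt(165)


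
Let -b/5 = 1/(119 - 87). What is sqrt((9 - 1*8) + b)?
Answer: 3*sqrt(6)/8 ≈ 0.91856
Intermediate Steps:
b = -5/32 (b = -5/(119 - 87) = -5/32 ≈ -0.15625)
sqrt((9 - 1*8) + b) = sqrt((9 - 1*8) - 5/32) = sqrt((9 - 8) - 5/32) = sqrt(1 - 5/32) = sqrt(27/32) = 3*sqrt(6)/8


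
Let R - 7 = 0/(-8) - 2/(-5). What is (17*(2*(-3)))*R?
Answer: -3774/5 ≈ -754.80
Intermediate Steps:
R = 37/5 (R = 7 + (0/(-8) - 2/(-5)) = 7 + (0*(-⅛) - 2*(-⅕)) = 7 + (0 + ⅖) = 7 + ⅖ = 37/5 ≈ 7.4000)
(17*(2*(-3)))*R = (17*(2*(-3)))*(37/5) = (17*(-6))*(37/5) = -102*37/5 = -3774/5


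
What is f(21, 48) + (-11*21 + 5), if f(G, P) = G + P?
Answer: -157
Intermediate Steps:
f(21, 48) + (-11*21 + 5) = (21 + 48) + (-11*21 + 5) = 69 + (-231 + 5) = 69 - 226 = -157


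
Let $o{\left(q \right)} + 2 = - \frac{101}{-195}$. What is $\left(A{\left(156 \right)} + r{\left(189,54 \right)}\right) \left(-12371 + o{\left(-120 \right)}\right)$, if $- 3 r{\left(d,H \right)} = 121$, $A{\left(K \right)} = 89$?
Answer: $- \frac{352244564}{585} \approx -6.0213 \cdot 10^{5}$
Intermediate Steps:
$o{\left(q \right)} = - \frac{289}{195}$ ($o{\left(q \right)} = -2 - \frac{101}{-195} = -2 - - \frac{101}{195} = -2 + \frac{101}{195} = - \frac{289}{195}$)
$r{\left(d,H \right)} = - \frac{121}{3}$ ($r{\left(d,H \right)} = \left(- \frac{1}{3}\right) 121 = - \frac{121}{3}$)
$\left(A{\left(156 \right)} + r{\left(189,54 \right)}\right) \left(-12371 + o{\left(-120 \right)}\right) = \left(89 - \frac{121}{3}\right) \left(-12371 - \frac{289}{195}\right) = \frac{146}{3} \left(- \frac{2412634}{195}\right) = - \frac{352244564}{585}$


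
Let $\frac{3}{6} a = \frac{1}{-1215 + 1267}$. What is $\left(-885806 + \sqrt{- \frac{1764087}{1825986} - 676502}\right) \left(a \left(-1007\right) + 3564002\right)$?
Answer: $- \frac{41040740619635}{13} + \frac{92663045 i \sqrt{250623668409833686}}{15825212} \approx -3.157 \cdot 10^{12} + 2.9314 \cdot 10^{9} i$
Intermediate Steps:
$a = \frac{1}{26}$ ($a = \frac{2}{-1215 + 1267} = \frac{2}{52} = 2 \cdot \frac{1}{52} = \frac{1}{26} \approx 0.038462$)
$\left(-885806 + \sqrt{- \frac{1764087}{1825986} - 676502}\right) \left(a \left(-1007\right) + 3564002\right) = \left(-885806 + \sqrt{- \frac{1764087}{1825986} - 676502}\right) \left(\frac{1}{26} \left(-1007\right) + 3564002\right) = \left(-885806 + \sqrt{\left(-1764087\right) \frac{1}{1825986} - 676502}\right) \left(- \frac{1007}{26} + 3564002\right) = \left(-885806 + \sqrt{- \frac{588029}{608662} - 676502}\right) \frac{92663045}{26} = \left(-885806 + \sqrt{- \frac{411761648353}{608662}}\right) \frac{92663045}{26} = \left(-885806 + \frac{i \sqrt{250623668409833686}}{608662}\right) \frac{92663045}{26} = - \frac{41040740619635}{13} + \frac{92663045 i \sqrt{250623668409833686}}{15825212}$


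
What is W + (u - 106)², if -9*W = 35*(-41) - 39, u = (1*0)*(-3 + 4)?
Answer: 102598/9 ≈ 11400.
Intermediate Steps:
u = 0 (u = 0*1 = 0)
W = 1474/9 (W = -(35*(-41) - 39)/9 = -(-1435 - 39)/9 = -⅑*(-1474) = 1474/9 ≈ 163.78)
W + (u - 106)² = 1474/9 + (0 - 106)² = 1474/9 + (-106)² = 1474/9 + 11236 = 102598/9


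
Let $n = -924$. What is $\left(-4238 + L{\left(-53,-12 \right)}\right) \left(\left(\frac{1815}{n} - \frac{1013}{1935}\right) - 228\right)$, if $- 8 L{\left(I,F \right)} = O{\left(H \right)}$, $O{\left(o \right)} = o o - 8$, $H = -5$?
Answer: $\frac{47066627501}{48160} \approx 9.773 \cdot 10^{5}$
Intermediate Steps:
$O{\left(o \right)} = -8 + o^{2}$ ($O{\left(o \right)} = o^{2} - 8 = -8 + o^{2}$)
$L{\left(I,F \right)} = - \frac{17}{8}$ ($L{\left(I,F \right)} = - \frac{-8 + \left(-5\right)^{2}}{8} = - \frac{-8 + 25}{8} = \left(- \frac{1}{8}\right) 17 = - \frac{17}{8}$)
$\left(-4238 + L{\left(-53,-12 \right)}\right) \left(\left(\frac{1815}{n} - \frac{1013}{1935}\right) - 228\right) = \left(-4238 - \frac{17}{8}\right) \left(\left(\frac{1815}{-924} - \frac{1013}{1935}\right) - 228\right) = - \frac{33921 \left(\left(1815 \left(- \frac{1}{924}\right) - \frac{1013}{1935}\right) - 228\right)}{8} = - \frac{33921 \left(\left(- \frac{55}{28} - \frac{1013}{1935}\right) - 228\right)}{8} = - \frac{33921 \left(- \frac{134789}{54180} - 228\right)}{8} = \left(- \frac{33921}{8}\right) \left(- \frac{12487829}{54180}\right) = \frac{47066627501}{48160}$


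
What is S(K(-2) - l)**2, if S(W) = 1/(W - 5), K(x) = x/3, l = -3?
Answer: 9/64 ≈ 0.14063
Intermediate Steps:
K(x) = x/3 (K(x) = x*(1/3) = x/3)
S(W) = 1/(-5 + W)
S(K(-2) - l)**2 = (1/(-5 + ((1/3)*(-2) - 1*(-3))))**2 = (1/(-5 + (-2/3 + 3)))**2 = (1/(-5 + 7/3))**2 = (1/(-8/3))**2 = (-3/8)**2 = 9/64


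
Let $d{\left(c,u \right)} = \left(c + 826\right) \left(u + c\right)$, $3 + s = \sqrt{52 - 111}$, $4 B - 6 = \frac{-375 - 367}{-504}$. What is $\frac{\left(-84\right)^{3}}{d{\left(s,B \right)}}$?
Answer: $\frac{85349376 i}{118349 \sqrt{59} + 142645 i} \approx 14.378 + 91.632 i$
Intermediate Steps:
$B = \frac{269}{144}$ ($B = \frac{3}{2} + \frac{\left(-375 - 367\right) \frac{1}{-504}}{4} = \frac{3}{2} + \frac{\left(-375 - 367\right) \left(- \frac{1}{504}\right)}{4} = \frac{3}{2} + \frac{\left(-742\right) \left(- \frac{1}{504}\right)}{4} = \frac{3}{2} + \frac{1}{4} \cdot \frac{53}{36} = \frac{3}{2} + \frac{53}{144} = \frac{269}{144} \approx 1.8681$)
$s = -3 + i \sqrt{59}$ ($s = -3 + \sqrt{52 - 111} = -3 + \sqrt{-59} = -3 + i \sqrt{59} \approx -3.0 + 7.6811 i$)
$d{\left(c,u \right)} = \left(826 + c\right) \left(c + u\right)$
$\frac{\left(-84\right)^{3}}{d{\left(s,B \right)}} = \frac{\left(-84\right)^{3}}{\left(-3 + i \sqrt{59}\right)^{2} + 826 \left(-3 + i \sqrt{59}\right) + 826 \cdot \frac{269}{144} + \left(-3 + i \sqrt{59}\right) \frac{269}{144}} = - \frac{592704}{\left(-3 + i \sqrt{59}\right)^{2} - \left(2478 - 826 i \sqrt{59}\right) + \frac{111097}{72} - \left(\frac{269}{48} - \frac{269 i \sqrt{59}}{144}\right)} = - \frac{592704}{- \frac{135445}{144} + \left(-3 + i \sqrt{59}\right)^{2} + \frac{119213 i \sqrt{59}}{144}}$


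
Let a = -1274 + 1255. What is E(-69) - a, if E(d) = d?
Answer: -50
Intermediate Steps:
a = -19
E(-69) - a = -69 - 1*(-19) = -69 + 19 = -50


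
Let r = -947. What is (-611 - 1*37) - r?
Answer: 299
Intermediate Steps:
(-611 - 1*37) - r = (-611 - 1*37) - 1*(-947) = (-611 - 37) + 947 = -648 + 947 = 299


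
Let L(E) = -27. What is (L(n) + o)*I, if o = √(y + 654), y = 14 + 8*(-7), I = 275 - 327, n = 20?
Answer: 1404 - 312*√17 ≈ 117.59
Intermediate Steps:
I = -52
y = -42 (y = 14 - 56 = -42)
o = 6*√17 (o = √(-42 + 654) = √612 = 6*√17 ≈ 24.739)
(L(n) + o)*I = (-27 + 6*√17)*(-52) = 1404 - 312*√17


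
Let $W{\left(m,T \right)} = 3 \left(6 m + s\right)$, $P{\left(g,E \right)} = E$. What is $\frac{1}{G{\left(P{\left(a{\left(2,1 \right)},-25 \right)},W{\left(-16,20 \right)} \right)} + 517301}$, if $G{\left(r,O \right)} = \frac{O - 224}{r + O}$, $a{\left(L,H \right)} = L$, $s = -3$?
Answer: $\frac{322}{166571443} \approx 1.9331 \cdot 10^{-6}$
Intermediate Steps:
$W{\left(m,T \right)} = -9 + 18 m$ ($W{\left(m,T \right)} = 3 \left(6 m - 3\right) = 3 \left(-3 + 6 m\right) = -9 + 18 m$)
$G{\left(r,O \right)} = \frac{-224 + O}{O + r}$
$\frac{1}{G{\left(P{\left(a{\left(2,1 \right)},-25 \right)},W{\left(-16,20 \right)} \right)} + 517301} = \frac{1}{\frac{-224 + \left(-9 + 18 \left(-16\right)\right)}{\left(-9 + 18 \left(-16\right)\right) - 25} + 517301} = \frac{1}{\frac{-224 - 297}{\left(-9 - 288\right) - 25} + 517301} = \frac{1}{\frac{-224 - 297}{-297 - 25} + 517301} = \frac{1}{\frac{1}{-322} \left(-521\right) + 517301} = \frac{1}{\left(- \frac{1}{322}\right) \left(-521\right) + 517301} = \frac{1}{\frac{521}{322} + 517301} = \frac{1}{\frac{166571443}{322}} = \frac{322}{166571443}$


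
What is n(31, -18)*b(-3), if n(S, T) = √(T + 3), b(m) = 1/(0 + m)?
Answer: -I*√15/3 ≈ -1.291*I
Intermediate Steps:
b(m) = 1/m
n(S, T) = √(3 + T)
n(31, -18)*b(-3) = √(3 - 18)/(-3) = √(-15)*(-⅓) = (I*√15)*(-⅓) = -I*√15/3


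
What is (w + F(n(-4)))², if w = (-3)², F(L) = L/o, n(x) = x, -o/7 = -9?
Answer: 316969/3969 ≈ 79.861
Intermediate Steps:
o = 63 (o = -7*(-9) = 63)
F(L) = L/63
w = 9
(w + F(n(-4)))² = (9 + (1/63)*(-4))² = (9 - 4/63)² = (563/63)² = 316969/3969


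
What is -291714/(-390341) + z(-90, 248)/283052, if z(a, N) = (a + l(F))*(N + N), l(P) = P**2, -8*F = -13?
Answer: 37518090293/63135314704 ≈ 0.59425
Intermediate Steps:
F = 13/8 (F = -1/8*(-13) = 13/8 ≈ 1.6250)
z(a, N) = 2*N*(169/64 + a) (z(a, N) = (a + (13/8)**2)*(N + N) = (a + 169/64)*(2*N) = (169/64 + a)*(2*N) = 2*N*(169/64 + a))
-291714/(-390341) + z(-90, 248)/283052 = -291714/(-390341) + ((1/32)*248*(169 + 64*(-90)))/283052 = -291714*(-1/390341) + ((1/32)*248*(169 - 5760))*(1/283052) = 291714/390341 + ((1/32)*248*(-5591))*(1/283052) = 291714/390341 - 173321/4*1/283052 = 291714/390341 - 173321/1132208 = 37518090293/63135314704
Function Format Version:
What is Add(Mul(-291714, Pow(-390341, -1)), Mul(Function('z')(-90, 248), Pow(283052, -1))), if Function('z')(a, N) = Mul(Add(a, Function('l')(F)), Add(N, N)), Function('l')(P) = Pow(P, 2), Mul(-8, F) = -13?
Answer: Rational(37518090293, 63135314704) ≈ 0.59425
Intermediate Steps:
F = Rational(13, 8) (F = Mul(Rational(-1, 8), -13) = Rational(13, 8) ≈ 1.6250)
Function('z')(a, N) = Mul(2, N, Add(Rational(169, 64), a)) (Function('z')(a, N) = Mul(Add(a, Pow(Rational(13, 8), 2)), Add(N, N)) = Mul(Add(a, Rational(169, 64)), Mul(2, N)) = Mul(Add(Rational(169, 64), a), Mul(2, N)) = Mul(2, N, Add(Rational(169, 64), a)))
Add(Mul(-291714, Pow(-390341, -1)), Mul(Function('z')(-90, 248), Pow(283052, -1))) = Add(Mul(-291714, Pow(-390341, -1)), Mul(Mul(Rational(1, 32), 248, Add(169, Mul(64, -90))), Pow(283052, -1))) = Add(Mul(-291714, Rational(-1, 390341)), Mul(Mul(Rational(1, 32), 248, Add(169, -5760)), Rational(1, 283052))) = Add(Rational(291714, 390341), Mul(Mul(Rational(1, 32), 248, -5591), Rational(1, 283052))) = Add(Rational(291714, 390341), Mul(Rational(-173321, 4), Rational(1, 283052))) = Add(Rational(291714, 390341), Rational(-173321, 1132208)) = Rational(37518090293, 63135314704)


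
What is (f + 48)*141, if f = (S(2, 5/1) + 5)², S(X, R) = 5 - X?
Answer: 15792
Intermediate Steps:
f = 64 (f = ((5 - 1*2) + 5)² = ((5 - 2) + 5)² = (3 + 5)² = 8² = 64)
(f + 48)*141 = (64 + 48)*141 = 112*141 = 15792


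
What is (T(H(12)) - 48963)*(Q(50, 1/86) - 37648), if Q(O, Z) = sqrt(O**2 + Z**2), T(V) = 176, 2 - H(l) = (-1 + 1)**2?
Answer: 1836732976 - 48787*sqrt(18490001)/86 ≈ 1.8343e+9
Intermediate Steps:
H(l) = 2 (H(l) = 2 - (-1 + 1)**2 = 2 - 1*0**2 = 2 - 1*0 = 2 + 0 = 2)
(T(H(12)) - 48963)*(Q(50, 1/86) - 37648) = (176 - 48963)*(sqrt(50**2 + (1/86)**2) - 37648) = -48787*(sqrt(2500 + (1/86)**2) - 37648) = -48787*(sqrt(2500 + 1/7396) - 37648) = -48787*(sqrt(18490001/7396) - 37648) = -48787*(sqrt(18490001)/86 - 37648) = -48787*(-37648 + sqrt(18490001)/86) = 1836732976 - 48787*sqrt(18490001)/86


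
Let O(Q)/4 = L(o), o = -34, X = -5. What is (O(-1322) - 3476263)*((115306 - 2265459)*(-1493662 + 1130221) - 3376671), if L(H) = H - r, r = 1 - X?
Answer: -2716652073702408246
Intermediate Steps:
r = 6 (r = 1 - 1*(-5) = 1 + 5 = 6)
L(H) = -6 + H (L(H) = H - 1*6 = H - 6 = -6 + H)
O(Q) = -160 (O(Q) = 4*(-6 - 34) = 4*(-40) = -160)
(O(-1322) - 3476263)*((115306 - 2265459)*(-1493662 + 1130221) - 3376671) = (-160 - 3476263)*((115306 - 2265459)*(-1493662 + 1130221) - 3376671) = -3476423*(-2150153*(-363441) - 3376671) = -3476423*(781453756473 - 3376671) = -3476423*781450379802 = -2716652073702408246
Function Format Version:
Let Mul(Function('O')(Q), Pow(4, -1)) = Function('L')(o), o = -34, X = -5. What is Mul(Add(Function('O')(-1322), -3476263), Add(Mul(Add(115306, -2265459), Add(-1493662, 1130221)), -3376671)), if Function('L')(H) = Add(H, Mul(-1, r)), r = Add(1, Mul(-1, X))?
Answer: -2716652073702408246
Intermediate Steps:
r = 6 (r = Add(1, Mul(-1, -5)) = Add(1, 5) = 6)
Function('L')(H) = Add(-6, H) (Function('L')(H) = Add(H, Mul(-1, 6)) = Add(H, -6) = Add(-6, H))
Function('O')(Q) = -160 (Function('O')(Q) = Mul(4, Add(-6, -34)) = Mul(4, -40) = -160)
Mul(Add(Function('O')(-1322), -3476263), Add(Mul(Add(115306, -2265459), Add(-1493662, 1130221)), -3376671)) = Mul(Add(-160, -3476263), Add(Mul(Add(115306, -2265459), Add(-1493662, 1130221)), -3376671)) = Mul(-3476423, Add(Mul(-2150153, -363441), -3376671)) = Mul(-3476423, Add(781453756473, -3376671)) = Mul(-3476423, 781450379802) = -2716652073702408246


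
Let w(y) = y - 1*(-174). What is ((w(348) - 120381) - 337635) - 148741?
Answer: -606235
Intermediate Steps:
w(y) = 174 + y (w(y) = y + 174 = 174 + y)
((w(348) - 120381) - 337635) - 148741 = (((174 + 348) - 120381) - 337635) - 148741 = ((522 - 120381) - 337635) - 148741 = (-119859 - 337635) - 148741 = -457494 - 148741 = -606235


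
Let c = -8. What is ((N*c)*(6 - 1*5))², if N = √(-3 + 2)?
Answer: -64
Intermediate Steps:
N = I (N = √(-1) = I ≈ 1.0*I)
((N*c)*(6 - 1*5))² = ((I*(-8))*(6 - 1*5))² = ((-8*I)*(6 - 5))² = (-8*I*1)² = (-8*I)² = -64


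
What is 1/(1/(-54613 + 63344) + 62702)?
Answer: 8731/547451163 ≈ 1.5948e-5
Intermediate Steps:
1/(1/(-54613 + 63344) + 62702) = 1/(1/8731 + 62702) = 1/(547451163/8731) = 8731/547451163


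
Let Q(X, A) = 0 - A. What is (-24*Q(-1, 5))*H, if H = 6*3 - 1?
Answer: 2040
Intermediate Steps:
Q(X, A) = -A
H = 17 (H = 18 - 1 = 17)
(-24*Q(-1, 5))*H = -(-24)*5*17 = -24*(-5)*17 = 120*17 = 2040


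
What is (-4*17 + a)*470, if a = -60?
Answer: -60160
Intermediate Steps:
(-4*17 + a)*470 = (-4*17 - 60)*470 = (-68 - 60)*470 = -128*470 = -60160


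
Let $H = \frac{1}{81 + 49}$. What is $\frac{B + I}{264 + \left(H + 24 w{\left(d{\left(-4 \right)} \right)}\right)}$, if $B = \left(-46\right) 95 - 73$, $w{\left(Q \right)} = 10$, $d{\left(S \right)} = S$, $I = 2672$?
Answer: $- \frac{230230}{65521} \approx -3.5138$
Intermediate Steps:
$H = \frac{1}{130} \approx 0.0076923$
$B = -4443$ ($B = -4370 - 73 = -4443$)
$\frac{B + I}{264 + \left(H + 24 w{\left(d{\left(-4 \right)} \right)}\right)} = \frac{-4443 + 2672}{264 + \left(\frac{1}{130} + 24 \cdot 10\right)} = - \frac{1771}{264 + \left(\frac{1}{130} + 240\right)} = - \frac{1771}{264 + \frac{31201}{130}} = - \frac{1771}{\frac{65521}{130}} = \left(-1771\right) \frac{130}{65521} = - \frac{230230}{65521}$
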